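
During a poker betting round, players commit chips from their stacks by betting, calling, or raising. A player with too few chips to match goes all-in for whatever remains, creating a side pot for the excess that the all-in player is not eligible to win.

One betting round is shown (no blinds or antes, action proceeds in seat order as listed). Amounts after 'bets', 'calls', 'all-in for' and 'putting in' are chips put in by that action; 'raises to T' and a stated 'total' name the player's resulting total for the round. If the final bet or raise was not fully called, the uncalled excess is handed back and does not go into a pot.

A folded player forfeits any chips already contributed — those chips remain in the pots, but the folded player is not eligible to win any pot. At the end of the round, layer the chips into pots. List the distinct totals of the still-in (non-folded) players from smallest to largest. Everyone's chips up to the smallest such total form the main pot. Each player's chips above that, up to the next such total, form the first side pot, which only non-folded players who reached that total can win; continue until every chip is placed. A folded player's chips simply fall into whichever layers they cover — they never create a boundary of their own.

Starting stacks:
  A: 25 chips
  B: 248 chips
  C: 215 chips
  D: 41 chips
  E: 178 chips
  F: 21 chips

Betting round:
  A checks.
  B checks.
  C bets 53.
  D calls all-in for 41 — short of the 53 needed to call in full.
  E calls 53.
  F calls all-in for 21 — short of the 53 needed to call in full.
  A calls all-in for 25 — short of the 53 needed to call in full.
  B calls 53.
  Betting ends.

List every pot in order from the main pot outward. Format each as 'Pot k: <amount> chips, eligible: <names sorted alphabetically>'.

Pot 1: 126 chips, eligible: A, B, C, D, E, F
Pot 2: 20 chips, eligible: A, B, C, D, E
Pot 3: 64 chips, eligible: B, C, D, E
Pot 4: 36 chips, eligible: B, C, E

Derivation:
Contributions: A=25, B=53, C=53, D=41, E=53, F=21
Pot levels (distinct totals of non-folded players): 21, 25, 41, 53
Layer 1-21: 21 each from A, B, C, D, E, F = 21*6 = 126 chips; eligible A, B, C, D, E, F
Layer 22-25: 4 each from A, B, C, D, E = 4*5 = 20 chips; eligible A, B, C, D, E
Layer 26-41: 16 each from B, C, D, E = 16*4 = 64 chips; eligible B, C, D, E
Layer 42-53: 12 each from B, C, E = 12*3 = 36 chips; eligible B, C, E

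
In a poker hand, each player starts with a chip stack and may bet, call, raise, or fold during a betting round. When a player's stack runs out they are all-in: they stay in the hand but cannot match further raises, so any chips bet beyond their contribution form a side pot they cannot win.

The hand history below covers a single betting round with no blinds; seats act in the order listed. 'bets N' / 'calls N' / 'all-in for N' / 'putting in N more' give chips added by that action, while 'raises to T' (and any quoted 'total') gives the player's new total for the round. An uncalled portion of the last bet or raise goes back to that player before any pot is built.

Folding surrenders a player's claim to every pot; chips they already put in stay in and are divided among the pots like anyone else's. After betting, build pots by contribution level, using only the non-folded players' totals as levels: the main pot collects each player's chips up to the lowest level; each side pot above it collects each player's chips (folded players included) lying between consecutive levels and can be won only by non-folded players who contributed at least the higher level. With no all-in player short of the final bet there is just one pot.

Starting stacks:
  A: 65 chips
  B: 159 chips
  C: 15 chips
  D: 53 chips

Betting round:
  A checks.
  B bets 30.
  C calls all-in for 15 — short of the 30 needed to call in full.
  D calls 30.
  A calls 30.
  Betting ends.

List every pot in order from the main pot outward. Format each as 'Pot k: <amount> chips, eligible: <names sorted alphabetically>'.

Contributions: A=30, B=30, C=15, D=30
Pot levels (distinct totals of non-folded players): 15, 30
Layer 1-15: 15 each from A, B, C, D = 15*4 = 60 chips; eligible A, B, C, D
Layer 16-30: 15 each from A, B, D = 15*3 = 45 chips; eligible A, B, D

Pot 1: 60 chips, eligible: A, B, C, D
Pot 2: 45 chips, eligible: A, B, D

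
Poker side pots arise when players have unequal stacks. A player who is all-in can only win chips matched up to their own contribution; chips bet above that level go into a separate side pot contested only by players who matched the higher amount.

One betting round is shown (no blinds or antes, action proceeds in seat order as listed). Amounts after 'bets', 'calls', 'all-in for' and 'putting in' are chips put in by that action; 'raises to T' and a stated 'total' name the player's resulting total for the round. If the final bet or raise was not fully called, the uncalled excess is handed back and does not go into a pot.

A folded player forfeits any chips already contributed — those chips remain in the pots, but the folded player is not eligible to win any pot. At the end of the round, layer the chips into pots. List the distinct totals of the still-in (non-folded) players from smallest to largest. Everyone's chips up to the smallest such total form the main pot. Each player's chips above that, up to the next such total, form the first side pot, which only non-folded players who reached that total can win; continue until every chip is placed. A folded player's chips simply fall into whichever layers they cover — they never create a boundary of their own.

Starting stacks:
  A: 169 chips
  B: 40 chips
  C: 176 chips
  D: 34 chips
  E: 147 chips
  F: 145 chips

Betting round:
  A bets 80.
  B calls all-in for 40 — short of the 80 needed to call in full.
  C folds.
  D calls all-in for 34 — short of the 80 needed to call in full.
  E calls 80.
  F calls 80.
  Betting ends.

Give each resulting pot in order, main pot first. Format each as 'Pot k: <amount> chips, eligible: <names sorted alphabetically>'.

Contributions: A=80, B=40, D=34, E=80, F=80
Folded: C
Pot levels (distinct totals of non-folded players): 34, 40, 80
Layer 1-34: 34 each from A, B, D, E, F = 34*5 = 170 chips; eligible A, B, D, E, F
Layer 35-40: 6 each from A, B, E, F = 6*4 = 24 chips; eligible A, B, E, F
Layer 41-80: 40 each from A, E, F = 40*3 = 120 chips; eligible A, E, F

Pot 1: 170 chips, eligible: A, B, D, E, F
Pot 2: 24 chips, eligible: A, B, E, F
Pot 3: 120 chips, eligible: A, E, F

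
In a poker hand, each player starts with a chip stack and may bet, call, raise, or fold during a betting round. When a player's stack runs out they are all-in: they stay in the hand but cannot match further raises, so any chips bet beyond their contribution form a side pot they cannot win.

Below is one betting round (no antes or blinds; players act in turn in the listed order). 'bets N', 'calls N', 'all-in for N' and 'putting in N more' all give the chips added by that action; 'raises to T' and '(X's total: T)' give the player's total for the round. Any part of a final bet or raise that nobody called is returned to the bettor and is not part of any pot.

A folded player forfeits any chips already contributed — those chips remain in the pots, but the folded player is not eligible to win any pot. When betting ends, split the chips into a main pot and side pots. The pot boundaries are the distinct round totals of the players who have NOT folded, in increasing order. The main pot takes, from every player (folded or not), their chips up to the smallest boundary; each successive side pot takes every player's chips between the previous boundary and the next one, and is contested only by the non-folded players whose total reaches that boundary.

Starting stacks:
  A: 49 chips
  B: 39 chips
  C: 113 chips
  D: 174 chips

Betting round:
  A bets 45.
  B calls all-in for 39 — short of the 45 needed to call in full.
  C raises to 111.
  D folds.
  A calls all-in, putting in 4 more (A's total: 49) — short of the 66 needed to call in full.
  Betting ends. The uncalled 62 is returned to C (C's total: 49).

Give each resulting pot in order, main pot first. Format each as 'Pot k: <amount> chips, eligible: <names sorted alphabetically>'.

Contributions (after 62 returned to C): A=49, B=39, C=49
Folded: D
Pot levels (distinct totals of non-folded players): 39, 49
Layer 1-39: 39 each from A, B, C = 39*3 = 117 chips; eligible A, B, C
Layer 40-49: 10 each from A, C = 10*2 = 20 chips; eligible A, C

Pot 1: 117 chips, eligible: A, B, C
Pot 2: 20 chips, eligible: A, C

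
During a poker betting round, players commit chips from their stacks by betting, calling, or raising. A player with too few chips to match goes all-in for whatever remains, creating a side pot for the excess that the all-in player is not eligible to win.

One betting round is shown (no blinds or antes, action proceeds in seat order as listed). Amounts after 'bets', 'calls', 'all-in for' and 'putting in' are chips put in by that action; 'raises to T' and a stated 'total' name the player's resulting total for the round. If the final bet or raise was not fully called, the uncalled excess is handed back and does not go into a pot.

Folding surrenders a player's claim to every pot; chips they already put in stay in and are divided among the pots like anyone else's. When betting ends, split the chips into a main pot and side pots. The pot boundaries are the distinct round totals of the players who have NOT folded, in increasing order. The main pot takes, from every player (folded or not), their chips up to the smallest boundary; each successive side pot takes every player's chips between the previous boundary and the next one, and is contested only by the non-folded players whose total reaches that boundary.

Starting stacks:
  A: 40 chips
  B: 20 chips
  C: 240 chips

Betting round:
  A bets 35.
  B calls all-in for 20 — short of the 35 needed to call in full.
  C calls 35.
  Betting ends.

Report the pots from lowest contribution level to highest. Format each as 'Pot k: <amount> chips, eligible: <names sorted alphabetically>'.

Pot 1: 60 chips, eligible: A, B, C
Pot 2: 30 chips, eligible: A, C

Derivation:
Contributions: A=35, B=20, C=35
Pot levels (distinct totals of non-folded players): 20, 35
Layer 1-20: 20 each from A, B, C = 20*3 = 60 chips; eligible A, B, C
Layer 21-35: 15 each from A, C = 15*2 = 30 chips; eligible A, C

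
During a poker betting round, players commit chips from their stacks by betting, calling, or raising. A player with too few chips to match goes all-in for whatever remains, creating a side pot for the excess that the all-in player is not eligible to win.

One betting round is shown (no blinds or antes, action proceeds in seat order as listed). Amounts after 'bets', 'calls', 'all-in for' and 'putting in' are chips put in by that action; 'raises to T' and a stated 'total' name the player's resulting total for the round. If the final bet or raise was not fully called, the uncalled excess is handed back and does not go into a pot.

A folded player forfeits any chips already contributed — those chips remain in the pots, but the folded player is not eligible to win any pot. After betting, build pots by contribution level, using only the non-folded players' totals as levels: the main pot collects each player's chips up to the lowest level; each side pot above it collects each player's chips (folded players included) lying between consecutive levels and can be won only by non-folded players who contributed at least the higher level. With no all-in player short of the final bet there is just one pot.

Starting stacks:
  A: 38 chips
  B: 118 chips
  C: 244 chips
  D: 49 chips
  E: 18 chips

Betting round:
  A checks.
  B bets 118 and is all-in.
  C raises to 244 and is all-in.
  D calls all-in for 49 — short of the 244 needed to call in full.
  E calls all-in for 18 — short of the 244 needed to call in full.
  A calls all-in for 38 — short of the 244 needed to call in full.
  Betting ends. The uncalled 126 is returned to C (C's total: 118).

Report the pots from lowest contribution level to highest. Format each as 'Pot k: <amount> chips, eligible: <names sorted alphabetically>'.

Pot 1: 90 chips, eligible: A, B, C, D, E
Pot 2: 80 chips, eligible: A, B, C, D
Pot 3: 33 chips, eligible: B, C, D
Pot 4: 138 chips, eligible: B, C

Derivation:
Contributions (after 126 returned to C): A=38, B=118, C=118, D=49, E=18
Pot levels (distinct totals of non-folded players): 18, 38, 49, 118
Layer 1-18: 18 each from A, B, C, D, E = 18*5 = 90 chips; eligible A, B, C, D, E
Layer 19-38: 20 each from A, B, C, D = 20*4 = 80 chips; eligible A, B, C, D
Layer 39-49: 11 each from B, C, D = 11*3 = 33 chips; eligible B, C, D
Layer 50-118: 69 each from B, C = 69*2 = 138 chips; eligible B, C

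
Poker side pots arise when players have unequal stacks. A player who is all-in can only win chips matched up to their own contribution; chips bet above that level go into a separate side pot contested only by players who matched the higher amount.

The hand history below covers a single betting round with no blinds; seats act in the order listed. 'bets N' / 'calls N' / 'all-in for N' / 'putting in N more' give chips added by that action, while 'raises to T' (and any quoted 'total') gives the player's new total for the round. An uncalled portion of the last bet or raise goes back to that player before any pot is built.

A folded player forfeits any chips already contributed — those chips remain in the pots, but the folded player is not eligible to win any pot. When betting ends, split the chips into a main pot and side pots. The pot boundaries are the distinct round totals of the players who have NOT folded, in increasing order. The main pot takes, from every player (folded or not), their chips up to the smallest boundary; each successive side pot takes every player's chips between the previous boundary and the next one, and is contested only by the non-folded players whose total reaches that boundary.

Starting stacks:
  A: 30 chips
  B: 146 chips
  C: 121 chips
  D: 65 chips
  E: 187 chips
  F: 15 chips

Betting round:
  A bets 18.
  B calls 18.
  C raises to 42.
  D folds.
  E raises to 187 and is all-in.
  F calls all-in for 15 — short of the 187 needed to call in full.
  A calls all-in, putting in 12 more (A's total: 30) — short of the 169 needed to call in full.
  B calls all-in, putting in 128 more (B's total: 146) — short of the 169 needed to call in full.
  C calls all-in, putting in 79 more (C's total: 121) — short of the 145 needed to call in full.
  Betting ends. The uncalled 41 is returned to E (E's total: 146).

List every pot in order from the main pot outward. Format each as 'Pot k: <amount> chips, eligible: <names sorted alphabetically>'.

Contributions (after 41 returned to E): A=30, B=146, C=121, E=146, F=15
Folded: D
Pot levels (distinct totals of non-folded players): 15, 30, 121, 146
Layer 1-15: 15 each from A, B, C, E, F = 15*5 = 75 chips; eligible A, B, C, E, F
Layer 16-30: 15 each from A, B, C, E = 15*4 = 60 chips; eligible A, B, C, E
Layer 31-121: 91 each from B, C, E = 91*3 = 273 chips; eligible B, C, E
Layer 122-146: 25 each from B, E = 25*2 = 50 chips; eligible B, E

Pot 1: 75 chips, eligible: A, B, C, E, F
Pot 2: 60 chips, eligible: A, B, C, E
Pot 3: 273 chips, eligible: B, C, E
Pot 4: 50 chips, eligible: B, E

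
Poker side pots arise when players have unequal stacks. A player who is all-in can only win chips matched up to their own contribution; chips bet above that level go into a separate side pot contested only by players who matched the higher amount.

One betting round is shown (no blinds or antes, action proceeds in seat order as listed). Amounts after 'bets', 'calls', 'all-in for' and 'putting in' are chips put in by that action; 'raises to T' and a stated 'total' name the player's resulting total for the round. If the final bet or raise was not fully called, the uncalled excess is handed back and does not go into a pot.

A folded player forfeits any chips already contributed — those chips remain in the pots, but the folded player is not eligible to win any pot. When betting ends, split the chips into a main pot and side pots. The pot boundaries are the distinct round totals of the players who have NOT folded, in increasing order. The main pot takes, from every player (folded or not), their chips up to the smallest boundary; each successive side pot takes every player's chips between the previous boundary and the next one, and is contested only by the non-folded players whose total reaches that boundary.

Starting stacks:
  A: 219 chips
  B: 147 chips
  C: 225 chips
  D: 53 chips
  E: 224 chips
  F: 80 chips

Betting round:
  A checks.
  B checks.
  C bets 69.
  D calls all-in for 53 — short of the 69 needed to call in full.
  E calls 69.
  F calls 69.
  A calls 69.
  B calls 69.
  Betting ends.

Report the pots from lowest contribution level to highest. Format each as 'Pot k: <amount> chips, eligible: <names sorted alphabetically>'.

Contributions: A=69, B=69, C=69, D=53, E=69, F=69
Pot levels (distinct totals of non-folded players): 53, 69
Layer 1-53: 53 each from A, B, C, D, E, F = 53*6 = 318 chips; eligible A, B, C, D, E, F
Layer 54-69: 16 each from A, B, C, E, F = 16*5 = 80 chips; eligible A, B, C, E, F

Pot 1: 318 chips, eligible: A, B, C, D, E, F
Pot 2: 80 chips, eligible: A, B, C, E, F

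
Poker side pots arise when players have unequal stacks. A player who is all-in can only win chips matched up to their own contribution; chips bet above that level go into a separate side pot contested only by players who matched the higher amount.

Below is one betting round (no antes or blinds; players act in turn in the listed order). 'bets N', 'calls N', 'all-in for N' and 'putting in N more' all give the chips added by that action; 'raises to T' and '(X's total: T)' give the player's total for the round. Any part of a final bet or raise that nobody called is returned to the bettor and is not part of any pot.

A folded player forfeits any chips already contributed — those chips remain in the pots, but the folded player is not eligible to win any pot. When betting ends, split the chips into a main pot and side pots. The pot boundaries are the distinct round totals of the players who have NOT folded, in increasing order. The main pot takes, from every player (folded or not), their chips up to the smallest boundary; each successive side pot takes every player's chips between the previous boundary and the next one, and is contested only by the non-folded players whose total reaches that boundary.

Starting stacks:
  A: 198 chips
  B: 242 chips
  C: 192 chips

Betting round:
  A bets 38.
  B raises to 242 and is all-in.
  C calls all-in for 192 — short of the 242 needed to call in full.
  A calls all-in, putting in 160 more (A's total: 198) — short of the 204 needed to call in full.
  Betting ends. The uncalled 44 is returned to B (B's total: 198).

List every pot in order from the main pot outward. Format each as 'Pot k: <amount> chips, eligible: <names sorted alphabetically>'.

Pot 1: 576 chips, eligible: A, B, C
Pot 2: 12 chips, eligible: A, B

Derivation:
Contributions (after 44 returned to B): A=198, B=198, C=192
Pot levels (distinct totals of non-folded players): 192, 198
Layer 1-192: 192 each from A, B, C = 192*3 = 576 chips; eligible A, B, C
Layer 193-198: 6 each from A, B = 6*2 = 12 chips; eligible A, B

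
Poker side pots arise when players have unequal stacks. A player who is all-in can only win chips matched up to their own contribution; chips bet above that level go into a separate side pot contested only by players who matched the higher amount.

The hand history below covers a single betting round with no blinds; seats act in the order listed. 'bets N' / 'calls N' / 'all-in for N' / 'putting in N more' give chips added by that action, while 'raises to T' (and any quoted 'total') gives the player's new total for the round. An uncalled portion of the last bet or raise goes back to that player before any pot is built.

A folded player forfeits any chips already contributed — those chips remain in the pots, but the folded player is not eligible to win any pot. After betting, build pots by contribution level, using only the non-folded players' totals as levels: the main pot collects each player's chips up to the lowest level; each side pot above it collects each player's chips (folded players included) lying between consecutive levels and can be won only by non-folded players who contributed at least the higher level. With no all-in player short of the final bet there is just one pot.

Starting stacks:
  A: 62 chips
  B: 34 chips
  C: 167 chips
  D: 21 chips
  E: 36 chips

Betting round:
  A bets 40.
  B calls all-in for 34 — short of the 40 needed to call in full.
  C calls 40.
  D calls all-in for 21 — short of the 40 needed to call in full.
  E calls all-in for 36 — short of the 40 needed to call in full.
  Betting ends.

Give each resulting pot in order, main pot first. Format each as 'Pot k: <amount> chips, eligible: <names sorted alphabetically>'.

Pot 1: 105 chips, eligible: A, B, C, D, E
Pot 2: 52 chips, eligible: A, B, C, E
Pot 3: 6 chips, eligible: A, C, E
Pot 4: 8 chips, eligible: A, C

Derivation:
Contributions: A=40, B=34, C=40, D=21, E=36
Pot levels (distinct totals of non-folded players): 21, 34, 36, 40
Layer 1-21: 21 each from A, B, C, D, E = 21*5 = 105 chips; eligible A, B, C, D, E
Layer 22-34: 13 each from A, B, C, E = 13*4 = 52 chips; eligible A, B, C, E
Layer 35-36: 2 each from A, C, E = 2*3 = 6 chips; eligible A, C, E
Layer 37-40: 4 each from A, C = 4*2 = 8 chips; eligible A, C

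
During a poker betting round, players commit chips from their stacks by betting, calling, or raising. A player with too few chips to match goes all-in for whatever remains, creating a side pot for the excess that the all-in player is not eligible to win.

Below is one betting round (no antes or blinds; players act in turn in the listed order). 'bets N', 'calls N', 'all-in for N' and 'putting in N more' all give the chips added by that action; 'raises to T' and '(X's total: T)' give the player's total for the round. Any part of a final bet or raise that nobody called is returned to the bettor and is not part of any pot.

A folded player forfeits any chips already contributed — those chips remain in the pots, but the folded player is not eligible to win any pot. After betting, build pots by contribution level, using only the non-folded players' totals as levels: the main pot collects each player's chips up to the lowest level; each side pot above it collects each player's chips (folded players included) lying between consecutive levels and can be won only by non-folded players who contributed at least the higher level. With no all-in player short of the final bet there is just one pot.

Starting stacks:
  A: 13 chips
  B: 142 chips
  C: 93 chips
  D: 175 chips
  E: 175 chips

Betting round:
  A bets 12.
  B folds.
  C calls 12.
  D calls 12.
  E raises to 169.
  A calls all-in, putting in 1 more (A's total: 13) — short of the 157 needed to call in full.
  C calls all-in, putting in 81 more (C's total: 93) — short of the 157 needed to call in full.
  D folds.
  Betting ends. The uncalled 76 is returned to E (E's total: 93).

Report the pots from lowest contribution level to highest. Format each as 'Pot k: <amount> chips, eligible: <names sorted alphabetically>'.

Pot 1: 51 chips, eligible: A, C, E
Pot 2: 160 chips, eligible: C, E

Derivation:
Contributions (after 76 returned to E): A=13, C=93, D=12, E=93
Folded: B, D
Pot levels (distinct totals of non-folded players): 13, 93
Layer 1-13: A 13 + C 13 + D 12 + E 13 = 51 chips; eligible A, C, E
Layer 14-93: 80 each from C, E = 80*2 = 160 chips; eligible C, E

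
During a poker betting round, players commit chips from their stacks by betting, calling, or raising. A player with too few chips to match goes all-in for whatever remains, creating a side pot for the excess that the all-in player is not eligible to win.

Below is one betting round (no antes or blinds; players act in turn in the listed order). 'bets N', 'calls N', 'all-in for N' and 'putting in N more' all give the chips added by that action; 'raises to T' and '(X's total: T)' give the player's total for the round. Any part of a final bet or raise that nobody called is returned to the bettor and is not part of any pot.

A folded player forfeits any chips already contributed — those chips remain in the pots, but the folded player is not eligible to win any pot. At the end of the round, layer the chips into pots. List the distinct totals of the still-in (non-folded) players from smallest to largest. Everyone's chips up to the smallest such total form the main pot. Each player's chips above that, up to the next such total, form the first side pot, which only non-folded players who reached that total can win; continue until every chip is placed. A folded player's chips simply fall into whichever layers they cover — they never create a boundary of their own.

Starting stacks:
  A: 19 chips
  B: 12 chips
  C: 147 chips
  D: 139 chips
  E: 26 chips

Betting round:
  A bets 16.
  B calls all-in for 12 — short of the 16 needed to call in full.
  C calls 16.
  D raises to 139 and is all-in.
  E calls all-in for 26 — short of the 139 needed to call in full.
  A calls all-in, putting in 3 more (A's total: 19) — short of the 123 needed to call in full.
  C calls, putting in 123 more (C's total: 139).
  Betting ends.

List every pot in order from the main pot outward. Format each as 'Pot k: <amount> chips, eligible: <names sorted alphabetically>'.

Contributions: A=19, B=12, C=139, D=139, E=26
Pot levels (distinct totals of non-folded players): 12, 19, 26, 139
Layer 1-12: 12 each from A, B, C, D, E = 12*5 = 60 chips; eligible A, B, C, D, E
Layer 13-19: 7 each from A, C, D, E = 7*4 = 28 chips; eligible A, C, D, E
Layer 20-26: 7 each from C, D, E = 7*3 = 21 chips; eligible C, D, E
Layer 27-139: 113 each from C, D = 113*2 = 226 chips; eligible C, D

Pot 1: 60 chips, eligible: A, B, C, D, E
Pot 2: 28 chips, eligible: A, C, D, E
Pot 3: 21 chips, eligible: C, D, E
Pot 4: 226 chips, eligible: C, D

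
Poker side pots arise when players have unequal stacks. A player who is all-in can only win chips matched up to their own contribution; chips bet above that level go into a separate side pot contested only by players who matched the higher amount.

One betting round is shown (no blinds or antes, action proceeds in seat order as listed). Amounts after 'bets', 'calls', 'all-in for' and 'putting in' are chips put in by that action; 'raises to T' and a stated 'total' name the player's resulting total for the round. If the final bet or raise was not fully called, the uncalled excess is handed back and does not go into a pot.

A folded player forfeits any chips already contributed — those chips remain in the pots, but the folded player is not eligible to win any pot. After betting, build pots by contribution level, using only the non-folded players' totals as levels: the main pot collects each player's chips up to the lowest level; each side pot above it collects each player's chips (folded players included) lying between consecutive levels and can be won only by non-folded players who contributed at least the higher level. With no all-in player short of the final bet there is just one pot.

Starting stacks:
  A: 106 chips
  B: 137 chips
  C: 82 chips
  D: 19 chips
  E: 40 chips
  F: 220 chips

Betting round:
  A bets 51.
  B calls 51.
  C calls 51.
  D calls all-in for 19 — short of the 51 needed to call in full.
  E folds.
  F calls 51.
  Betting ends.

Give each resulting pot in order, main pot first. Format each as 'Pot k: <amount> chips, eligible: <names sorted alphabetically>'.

Contributions: A=51, B=51, C=51, D=19, F=51
Folded: E
Pot levels (distinct totals of non-folded players): 19, 51
Layer 1-19: 19 each from A, B, C, D, F = 19*5 = 95 chips; eligible A, B, C, D, F
Layer 20-51: 32 each from A, B, C, F = 32*4 = 128 chips; eligible A, B, C, F

Pot 1: 95 chips, eligible: A, B, C, D, F
Pot 2: 128 chips, eligible: A, B, C, F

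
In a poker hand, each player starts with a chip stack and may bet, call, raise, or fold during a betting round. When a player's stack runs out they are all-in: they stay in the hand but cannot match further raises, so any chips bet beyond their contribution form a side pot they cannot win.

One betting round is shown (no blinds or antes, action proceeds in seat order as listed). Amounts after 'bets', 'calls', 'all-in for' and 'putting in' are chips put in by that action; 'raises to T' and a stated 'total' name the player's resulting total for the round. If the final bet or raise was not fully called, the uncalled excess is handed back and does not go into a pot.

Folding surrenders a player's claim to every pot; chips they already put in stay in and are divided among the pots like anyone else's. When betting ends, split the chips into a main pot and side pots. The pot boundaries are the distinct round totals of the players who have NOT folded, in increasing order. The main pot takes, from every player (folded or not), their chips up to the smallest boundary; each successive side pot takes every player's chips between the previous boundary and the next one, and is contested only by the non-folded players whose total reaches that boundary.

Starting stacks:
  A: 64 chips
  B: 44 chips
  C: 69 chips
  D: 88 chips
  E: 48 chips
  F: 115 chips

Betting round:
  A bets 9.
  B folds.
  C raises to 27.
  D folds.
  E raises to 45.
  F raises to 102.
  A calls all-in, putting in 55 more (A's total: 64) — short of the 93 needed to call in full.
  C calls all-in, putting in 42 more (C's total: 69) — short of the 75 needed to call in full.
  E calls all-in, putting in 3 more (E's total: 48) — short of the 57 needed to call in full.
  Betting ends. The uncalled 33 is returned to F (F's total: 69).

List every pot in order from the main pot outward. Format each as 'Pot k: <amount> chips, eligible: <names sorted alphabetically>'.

Pot 1: 192 chips, eligible: A, C, E, F
Pot 2: 48 chips, eligible: A, C, F
Pot 3: 10 chips, eligible: C, F

Derivation:
Contributions (after 33 returned to F): A=64, C=69, E=48, F=69
Folded: B, D
Pot levels (distinct totals of non-folded players): 48, 64, 69
Layer 1-48: 48 each from A, C, E, F = 48*4 = 192 chips; eligible A, C, E, F
Layer 49-64: 16 each from A, C, F = 16*3 = 48 chips; eligible A, C, F
Layer 65-69: 5 each from C, F = 5*2 = 10 chips; eligible C, F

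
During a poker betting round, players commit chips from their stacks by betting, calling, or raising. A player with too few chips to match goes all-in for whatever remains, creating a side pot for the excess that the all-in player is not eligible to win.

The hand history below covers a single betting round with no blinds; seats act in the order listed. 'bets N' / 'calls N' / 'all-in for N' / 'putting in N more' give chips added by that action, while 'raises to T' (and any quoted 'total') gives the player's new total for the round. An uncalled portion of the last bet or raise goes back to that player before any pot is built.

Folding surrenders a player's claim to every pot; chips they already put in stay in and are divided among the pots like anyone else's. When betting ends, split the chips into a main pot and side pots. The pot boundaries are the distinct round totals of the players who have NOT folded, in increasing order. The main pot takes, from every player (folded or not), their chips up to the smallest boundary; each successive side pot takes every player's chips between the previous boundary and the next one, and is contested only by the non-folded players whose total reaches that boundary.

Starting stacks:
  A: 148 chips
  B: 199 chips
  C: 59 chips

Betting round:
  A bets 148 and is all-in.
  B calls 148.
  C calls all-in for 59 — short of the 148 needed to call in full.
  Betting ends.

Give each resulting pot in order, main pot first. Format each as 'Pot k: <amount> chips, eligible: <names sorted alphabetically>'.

Pot 1: 177 chips, eligible: A, B, C
Pot 2: 178 chips, eligible: A, B

Derivation:
Contributions: A=148, B=148, C=59
Pot levels (distinct totals of non-folded players): 59, 148
Layer 1-59: 59 each from A, B, C = 59*3 = 177 chips; eligible A, B, C
Layer 60-148: 89 each from A, B = 89*2 = 178 chips; eligible A, B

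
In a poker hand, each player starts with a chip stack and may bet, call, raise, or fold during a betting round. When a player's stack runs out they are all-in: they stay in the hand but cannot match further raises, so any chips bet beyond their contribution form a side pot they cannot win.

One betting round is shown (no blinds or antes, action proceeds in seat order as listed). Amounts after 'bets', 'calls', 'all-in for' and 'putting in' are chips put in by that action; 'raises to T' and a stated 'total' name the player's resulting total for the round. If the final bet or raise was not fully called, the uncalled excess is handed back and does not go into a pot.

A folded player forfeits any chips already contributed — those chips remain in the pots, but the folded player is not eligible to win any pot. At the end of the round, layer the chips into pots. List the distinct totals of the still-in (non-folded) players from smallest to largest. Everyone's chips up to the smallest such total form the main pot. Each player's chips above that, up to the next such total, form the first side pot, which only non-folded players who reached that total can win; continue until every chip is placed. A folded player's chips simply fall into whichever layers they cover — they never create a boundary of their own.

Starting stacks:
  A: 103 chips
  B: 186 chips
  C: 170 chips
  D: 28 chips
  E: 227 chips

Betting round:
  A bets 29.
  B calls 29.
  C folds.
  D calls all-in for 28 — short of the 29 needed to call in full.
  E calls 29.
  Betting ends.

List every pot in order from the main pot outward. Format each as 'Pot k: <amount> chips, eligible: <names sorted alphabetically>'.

Pot 1: 112 chips, eligible: A, B, D, E
Pot 2: 3 chips, eligible: A, B, E

Derivation:
Contributions: A=29, B=29, D=28, E=29
Folded: C
Pot levels (distinct totals of non-folded players): 28, 29
Layer 1-28: 28 each from A, B, D, E = 28*4 = 112 chips; eligible A, B, D, E
Layer 29-29: 1 each from A, B, E = 1*3 = 3 chips; eligible A, B, E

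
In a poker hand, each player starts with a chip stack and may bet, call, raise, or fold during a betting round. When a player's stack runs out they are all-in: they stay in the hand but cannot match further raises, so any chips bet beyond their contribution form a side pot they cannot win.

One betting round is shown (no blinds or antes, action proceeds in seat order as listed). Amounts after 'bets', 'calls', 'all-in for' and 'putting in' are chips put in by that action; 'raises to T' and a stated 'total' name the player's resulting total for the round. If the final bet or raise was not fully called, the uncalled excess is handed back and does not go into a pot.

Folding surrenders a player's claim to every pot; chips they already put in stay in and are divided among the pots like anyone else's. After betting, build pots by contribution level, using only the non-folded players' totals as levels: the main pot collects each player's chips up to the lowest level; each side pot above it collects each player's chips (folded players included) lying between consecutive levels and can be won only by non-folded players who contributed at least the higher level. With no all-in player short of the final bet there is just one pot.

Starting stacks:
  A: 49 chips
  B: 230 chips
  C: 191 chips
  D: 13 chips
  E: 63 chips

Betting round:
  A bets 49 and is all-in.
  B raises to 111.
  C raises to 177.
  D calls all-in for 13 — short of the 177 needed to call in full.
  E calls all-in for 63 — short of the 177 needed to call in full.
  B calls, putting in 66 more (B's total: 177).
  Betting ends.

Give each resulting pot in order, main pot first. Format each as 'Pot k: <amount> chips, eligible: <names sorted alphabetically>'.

Contributions: A=49, B=177, C=177, D=13, E=63
Pot levels (distinct totals of non-folded players): 13, 49, 63, 177
Layer 1-13: 13 each from A, B, C, D, E = 13*5 = 65 chips; eligible A, B, C, D, E
Layer 14-49: 36 each from A, B, C, E = 36*4 = 144 chips; eligible A, B, C, E
Layer 50-63: 14 each from B, C, E = 14*3 = 42 chips; eligible B, C, E
Layer 64-177: 114 each from B, C = 114*2 = 228 chips; eligible B, C

Pot 1: 65 chips, eligible: A, B, C, D, E
Pot 2: 144 chips, eligible: A, B, C, E
Pot 3: 42 chips, eligible: B, C, E
Pot 4: 228 chips, eligible: B, C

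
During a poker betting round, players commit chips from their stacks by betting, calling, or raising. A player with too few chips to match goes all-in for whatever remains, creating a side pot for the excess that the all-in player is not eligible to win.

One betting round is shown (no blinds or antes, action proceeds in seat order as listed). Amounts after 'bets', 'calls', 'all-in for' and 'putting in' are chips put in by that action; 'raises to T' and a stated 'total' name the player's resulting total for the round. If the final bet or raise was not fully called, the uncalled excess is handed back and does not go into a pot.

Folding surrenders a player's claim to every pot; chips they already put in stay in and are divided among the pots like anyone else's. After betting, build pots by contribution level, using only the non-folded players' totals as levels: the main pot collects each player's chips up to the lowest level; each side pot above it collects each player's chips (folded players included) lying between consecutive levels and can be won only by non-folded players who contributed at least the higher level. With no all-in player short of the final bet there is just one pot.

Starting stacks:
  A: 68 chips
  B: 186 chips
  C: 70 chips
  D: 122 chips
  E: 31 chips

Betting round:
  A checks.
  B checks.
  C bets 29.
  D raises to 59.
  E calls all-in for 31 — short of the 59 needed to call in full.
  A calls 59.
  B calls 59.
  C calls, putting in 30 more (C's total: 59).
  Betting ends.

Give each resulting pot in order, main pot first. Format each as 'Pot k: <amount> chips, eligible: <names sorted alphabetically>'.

Contributions: A=59, B=59, C=59, D=59, E=31
Pot levels (distinct totals of non-folded players): 31, 59
Layer 1-31: 31 each from A, B, C, D, E = 31*5 = 155 chips; eligible A, B, C, D, E
Layer 32-59: 28 each from A, B, C, D = 28*4 = 112 chips; eligible A, B, C, D

Pot 1: 155 chips, eligible: A, B, C, D, E
Pot 2: 112 chips, eligible: A, B, C, D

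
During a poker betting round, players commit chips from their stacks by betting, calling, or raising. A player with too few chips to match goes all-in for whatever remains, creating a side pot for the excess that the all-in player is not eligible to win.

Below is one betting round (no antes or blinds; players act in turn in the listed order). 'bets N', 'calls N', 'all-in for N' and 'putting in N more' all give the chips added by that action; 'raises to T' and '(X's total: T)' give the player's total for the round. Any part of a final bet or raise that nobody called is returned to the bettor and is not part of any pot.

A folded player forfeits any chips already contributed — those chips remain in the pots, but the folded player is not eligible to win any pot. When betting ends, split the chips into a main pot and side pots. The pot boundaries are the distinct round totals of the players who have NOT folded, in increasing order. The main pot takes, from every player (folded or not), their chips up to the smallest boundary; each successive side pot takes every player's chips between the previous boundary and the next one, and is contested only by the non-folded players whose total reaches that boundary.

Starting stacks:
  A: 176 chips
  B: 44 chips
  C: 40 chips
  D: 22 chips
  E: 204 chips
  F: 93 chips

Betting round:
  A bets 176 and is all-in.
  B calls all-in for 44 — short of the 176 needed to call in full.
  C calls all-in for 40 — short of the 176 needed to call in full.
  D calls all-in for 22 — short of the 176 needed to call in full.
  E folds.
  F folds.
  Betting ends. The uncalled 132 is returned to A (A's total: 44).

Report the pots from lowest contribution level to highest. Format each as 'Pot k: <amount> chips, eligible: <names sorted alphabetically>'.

Contributions (after 132 returned to A): A=44, B=44, C=40, D=22
Folded: E, F
Pot levels (distinct totals of non-folded players): 22, 40, 44
Layer 1-22: 22 each from A, B, C, D = 22*4 = 88 chips; eligible A, B, C, D
Layer 23-40: 18 each from A, B, C = 18*3 = 54 chips; eligible A, B, C
Layer 41-44: 4 each from A, B = 4*2 = 8 chips; eligible A, B

Pot 1: 88 chips, eligible: A, B, C, D
Pot 2: 54 chips, eligible: A, B, C
Pot 3: 8 chips, eligible: A, B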